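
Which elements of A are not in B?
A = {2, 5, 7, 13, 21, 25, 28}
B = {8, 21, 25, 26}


A \ B = elements in A but not in B
A = {2, 5, 7, 13, 21, 25, 28}
B = {8, 21, 25, 26}
Remove from A any elements in B
A \ B = {2, 5, 7, 13, 28}

A \ B = {2, 5, 7, 13, 28}


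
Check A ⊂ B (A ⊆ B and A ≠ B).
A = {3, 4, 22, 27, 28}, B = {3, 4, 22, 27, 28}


A ⊂ B requires: A ⊆ B AND A ≠ B.
A ⊆ B? Yes
A = B? Yes
A = B, so A is not a PROPER subset.

No, A is not a proper subset of B


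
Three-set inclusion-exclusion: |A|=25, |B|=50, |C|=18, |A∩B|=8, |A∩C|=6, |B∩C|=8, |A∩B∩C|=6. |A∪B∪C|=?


|A∪B∪C| = |A|+|B|+|C| - |A∩B|-|A∩C|-|B∩C| + |A∩B∩C|
= 25+50+18 - 8-6-8 + 6
= 93 - 22 + 6
= 77

|A ∪ B ∪ C| = 77


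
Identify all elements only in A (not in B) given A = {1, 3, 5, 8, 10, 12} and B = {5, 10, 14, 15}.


A = {1, 3, 5, 8, 10, 12}
B = {5, 10, 14, 15}
Region: only in A (not in B)
Elements: {1, 3, 8, 12}

Elements only in A (not in B): {1, 3, 8, 12}


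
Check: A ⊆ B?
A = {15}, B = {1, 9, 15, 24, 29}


A ⊆ B means every element of A is in B.
All elements of A are in B.
So A ⊆ B.

Yes, A ⊆ B


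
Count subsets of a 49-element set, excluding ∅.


Total subsets = 2^n = 2^49 = 562949953421312
Non-empty subsets exclude the empty set: 2^n - 1
= 562949953421312 - 1
= 562949953421311

Number of non-empty subsets = 562949953421311


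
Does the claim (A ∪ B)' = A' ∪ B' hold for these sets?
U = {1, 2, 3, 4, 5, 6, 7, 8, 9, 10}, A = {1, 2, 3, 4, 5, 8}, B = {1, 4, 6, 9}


LHS: A ∪ B = {1, 2, 3, 4, 5, 6, 8, 9}
(A ∪ B)' = U \ (A ∪ B) = {7, 10}
A' = {6, 7, 9, 10}, B' = {2, 3, 5, 7, 8, 10}
Claimed RHS: A' ∪ B' = {2, 3, 5, 6, 7, 8, 9, 10}
Identity is INVALID: LHS = {7, 10} but the RHS claimed here equals {2, 3, 5, 6, 7, 8, 9, 10}. The correct form is (A ∪ B)' = A' ∩ B'.

Identity is invalid: (A ∪ B)' = {7, 10} but A' ∪ B' = {2, 3, 5, 6, 7, 8, 9, 10}. The correct De Morgan law is (A ∪ B)' = A' ∩ B'.


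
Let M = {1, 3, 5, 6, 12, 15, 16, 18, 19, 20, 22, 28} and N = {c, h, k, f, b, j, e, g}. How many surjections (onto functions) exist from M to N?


n = |M| = 12, k = |N| = 8. Surjections via inclusion-exclusion:
S(n,k) = Σ(-1)^i × C(k,i) × (k-i)^n, i=0 to k
i=0: (-1)^0×C(8,0)×8^12 = 68719476736
i=1: (-1)^1×C(8,1)×7^12 = -110730297608
i=2: (-1)^2×C(8,2)×6^12 = 60949905408
i=3: (-1)^3×C(8,3)×5^12 = -13671875000
i=4: (-1)^4×C(8,4)×4^12 = 1174405120
i=5: (-1)^5×C(8,5)×3^12 = -29760696
i=6: (-1)^6×C(8,6)×2^12 = 114688
i=7: (-1)^7×C(8,7)×1^12 = -8
i=8: (-1)^8×C(8,8)×0^12 = 0
Total = 6411968640

Number of surjections = 6411968640


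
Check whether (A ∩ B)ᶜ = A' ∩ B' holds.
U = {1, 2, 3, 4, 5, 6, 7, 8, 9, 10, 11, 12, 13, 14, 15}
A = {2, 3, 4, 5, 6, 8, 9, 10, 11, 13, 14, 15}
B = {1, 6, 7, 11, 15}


LHS: A ∩ B = {6, 11, 15}
(A ∩ B)' = U \ (A ∩ B) = {1, 2, 3, 4, 5, 7, 8, 9, 10, 12, 13, 14}
A' = {1, 7, 12}, B' = {2, 3, 4, 5, 8, 9, 10, 12, 13, 14}
Claimed RHS: A' ∩ B' = {12}
Identity is INVALID: LHS = {1, 2, 3, 4, 5, 7, 8, 9, 10, 12, 13, 14} but the RHS claimed here equals {12}. The correct form is (A ∩ B)' = A' ∪ B'.

Identity is invalid: (A ∩ B)' = {1, 2, 3, 4, 5, 7, 8, 9, 10, 12, 13, 14} but A' ∩ B' = {12}. The correct De Morgan law is (A ∩ B)' = A' ∪ B'.


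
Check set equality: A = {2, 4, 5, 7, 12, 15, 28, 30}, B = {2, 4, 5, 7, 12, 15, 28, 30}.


Two sets are equal iff they have exactly the same elements.
A = {2, 4, 5, 7, 12, 15, 28, 30}
B = {2, 4, 5, 7, 12, 15, 28, 30}
Same elements → A = B

Yes, A = B


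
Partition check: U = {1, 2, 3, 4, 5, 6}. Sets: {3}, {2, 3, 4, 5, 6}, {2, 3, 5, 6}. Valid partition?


A partition requires: (1) non-empty parts, (2) pairwise disjoint, (3) union = U
Parts: {3}, {2, 3, 4, 5, 6}, {2, 3, 5, 6}
Union of parts: {2, 3, 4, 5, 6}
U = {1, 2, 3, 4, 5, 6}
All non-empty? True
Pairwise disjoint? False
Covers U? False

No, not a valid partition


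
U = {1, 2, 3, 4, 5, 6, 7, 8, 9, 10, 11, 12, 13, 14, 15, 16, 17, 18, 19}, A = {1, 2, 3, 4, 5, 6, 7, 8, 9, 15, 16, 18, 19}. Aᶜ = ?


Aᶜ = U \ A = elements in U but not in A
U = {1, 2, 3, 4, 5, 6, 7, 8, 9, 10, 11, 12, 13, 14, 15, 16, 17, 18, 19}
A = {1, 2, 3, 4, 5, 6, 7, 8, 9, 15, 16, 18, 19}
Aᶜ = {10, 11, 12, 13, 14, 17}

Aᶜ = {10, 11, 12, 13, 14, 17}


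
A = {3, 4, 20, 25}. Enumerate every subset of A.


|A| = 4, so |P(A)| = 2^4 = 16
Enumerate subsets by cardinality (0 to 4):
∅, {3}, {4}, {20}, {25}, {3, 4}, {3, 20}, {3, 25}, {4, 20}, {4, 25}, {20, 25}, {3, 4, 20}, {3, 4, 25}, {3, 20, 25}, {4, 20, 25}, {3, 4, 20, 25}

P(A) has 16 subsets: ∅, {3}, {4}, {20}, {25}, {3, 4}, {3, 20}, {3, 25}, {4, 20}, {4, 25}, {20, 25}, {3, 4, 20}, {3, 4, 25}, {3, 20, 25}, {4, 20, 25}, {3, 4, 20, 25}


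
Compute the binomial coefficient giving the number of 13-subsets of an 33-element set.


C(n,k) = n! / (k!(n-k)!)
C(33,13) = 33! / (13!20!)
= 573166440

C(33,13) = 573166440


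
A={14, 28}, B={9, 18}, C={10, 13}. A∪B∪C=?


A ∪ B = {9, 14, 18, 28}
(A ∪ B) ∪ C = {9, 10, 13, 14, 18, 28}

A ∪ B ∪ C = {9, 10, 13, 14, 18, 28}


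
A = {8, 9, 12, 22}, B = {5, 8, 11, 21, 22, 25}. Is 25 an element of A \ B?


A = {8, 9, 12, 22}, B = {5, 8, 11, 21, 22, 25}
A \ B = elements in A but not in B
A \ B = {9, 12}
Checking if 25 ∈ A \ B
25 is not in A \ B → False

25 ∉ A \ B


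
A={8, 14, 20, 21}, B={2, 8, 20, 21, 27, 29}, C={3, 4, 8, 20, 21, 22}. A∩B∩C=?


A ∩ B = {8, 20, 21}
(A ∩ B) ∩ C = {8, 20, 21}

A ∩ B ∩ C = {8, 20, 21}


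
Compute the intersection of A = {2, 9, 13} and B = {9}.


A ∩ B = elements in both A and B
A = {2, 9, 13}
B = {9}
A ∩ B = {9}

A ∩ B = {9}


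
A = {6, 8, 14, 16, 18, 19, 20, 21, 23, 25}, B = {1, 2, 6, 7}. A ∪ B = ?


A ∪ B = all elements in A or B (or both)
A = {6, 8, 14, 16, 18, 19, 20, 21, 23, 25}
B = {1, 2, 6, 7}
A ∪ B = {1, 2, 6, 7, 8, 14, 16, 18, 19, 20, 21, 23, 25}

A ∪ B = {1, 2, 6, 7, 8, 14, 16, 18, 19, 20, 21, 23, 25}


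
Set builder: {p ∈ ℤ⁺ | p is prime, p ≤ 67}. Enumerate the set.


Checking each candidate:
Condition: primes ≤ 67
Result = {2, 3, 5, 7, 11, 13, 17, 19, 23, 29, 31, 37, 41, 43, 47, 53, 59, 61, 67}

{2, 3, 5, 7, 11, 13, 17, 19, 23, 29, 31, 37, 41, 43, 47, 53, 59, 61, 67}


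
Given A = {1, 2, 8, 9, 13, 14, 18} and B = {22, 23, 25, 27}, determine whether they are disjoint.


Disjoint means A ∩ B = ∅.
A ∩ B = ∅
A ∩ B = ∅, so A and B are disjoint.

Yes, A and B are disjoint


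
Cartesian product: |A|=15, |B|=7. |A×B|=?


|A × B| = |A| × |B|
= 15 × 7
= 105

|A × B| = 105


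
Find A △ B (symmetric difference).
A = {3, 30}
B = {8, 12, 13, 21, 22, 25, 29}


A △ B = (A \ B) ∪ (B \ A) = elements in exactly one of A or B
A \ B = {3, 30}
B \ A = {8, 12, 13, 21, 22, 25, 29}
A △ B = {3, 8, 12, 13, 21, 22, 25, 29, 30}

A △ B = {3, 8, 12, 13, 21, 22, 25, 29, 30}


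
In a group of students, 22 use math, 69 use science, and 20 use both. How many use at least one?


|A ∪ B| = |A| + |B| - |A ∩ B|
= 22 + 69 - 20
= 71

|A ∪ B| = 71


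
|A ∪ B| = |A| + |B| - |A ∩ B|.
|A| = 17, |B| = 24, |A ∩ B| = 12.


|A ∪ B| = |A| + |B| - |A ∩ B|
= 17 + 24 - 12
= 29

|A ∪ B| = 29


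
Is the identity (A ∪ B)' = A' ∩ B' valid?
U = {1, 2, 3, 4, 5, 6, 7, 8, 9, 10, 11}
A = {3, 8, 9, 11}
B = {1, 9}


LHS: A ∪ B = {1, 3, 8, 9, 11}
(A ∪ B)' = U \ (A ∪ B) = {2, 4, 5, 6, 7, 10}
A' = {1, 2, 4, 5, 6, 7, 10}, B' = {2, 3, 4, 5, 6, 7, 8, 10, 11}
Claimed RHS: A' ∩ B' = {2, 4, 5, 6, 7, 10}
Identity is VALID: LHS = RHS = {2, 4, 5, 6, 7, 10} ✓

Identity is valid. (A ∪ B)' = A' ∩ B' = {2, 4, 5, 6, 7, 10}


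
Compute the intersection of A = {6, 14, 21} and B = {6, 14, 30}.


A ∩ B = elements in both A and B
A = {6, 14, 21}
B = {6, 14, 30}
A ∩ B = {6, 14}

A ∩ B = {6, 14}


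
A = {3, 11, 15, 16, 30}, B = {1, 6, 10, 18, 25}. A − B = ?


A \ B = elements in A but not in B
A = {3, 11, 15, 16, 30}
B = {1, 6, 10, 18, 25}
Remove from A any elements in B
A \ B = {3, 11, 15, 16, 30}

A \ B = {3, 11, 15, 16, 30}


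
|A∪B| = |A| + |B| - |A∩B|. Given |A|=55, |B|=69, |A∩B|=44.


|A ∪ B| = |A| + |B| - |A ∩ B|
= 55 + 69 - 44
= 80

|A ∪ B| = 80


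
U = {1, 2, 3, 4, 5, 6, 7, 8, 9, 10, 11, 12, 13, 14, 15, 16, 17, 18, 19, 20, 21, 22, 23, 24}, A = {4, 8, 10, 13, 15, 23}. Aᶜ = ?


Aᶜ = U \ A = elements in U but not in A
U = {1, 2, 3, 4, 5, 6, 7, 8, 9, 10, 11, 12, 13, 14, 15, 16, 17, 18, 19, 20, 21, 22, 23, 24}
A = {4, 8, 10, 13, 15, 23}
Aᶜ = {1, 2, 3, 5, 6, 7, 9, 11, 12, 14, 16, 17, 18, 19, 20, 21, 22, 24}

Aᶜ = {1, 2, 3, 5, 6, 7, 9, 11, 12, 14, 16, 17, 18, 19, 20, 21, 22, 24}


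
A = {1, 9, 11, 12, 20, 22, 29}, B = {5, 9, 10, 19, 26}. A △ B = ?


A △ B = (A \ B) ∪ (B \ A) = elements in exactly one of A or B
A \ B = {1, 11, 12, 20, 22, 29}
B \ A = {5, 10, 19, 26}
A △ B = {1, 5, 10, 11, 12, 19, 20, 22, 26, 29}

A △ B = {1, 5, 10, 11, 12, 19, 20, 22, 26, 29}


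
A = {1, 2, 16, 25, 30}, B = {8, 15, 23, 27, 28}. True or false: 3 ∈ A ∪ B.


A = {1, 2, 16, 25, 30}, B = {8, 15, 23, 27, 28}
A ∪ B = all elements in A or B
A ∪ B = {1, 2, 8, 15, 16, 23, 25, 27, 28, 30}
Checking if 3 ∈ A ∪ B
3 is not in A ∪ B → False

3 ∉ A ∪ B


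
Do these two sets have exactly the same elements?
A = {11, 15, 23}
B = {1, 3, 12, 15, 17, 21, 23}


Two sets are equal iff they have exactly the same elements.
A = {11, 15, 23}
B = {1, 3, 12, 15, 17, 21, 23}
Differences: {1, 3, 11, 12, 17, 21}
A ≠ B

No, A ≠ B


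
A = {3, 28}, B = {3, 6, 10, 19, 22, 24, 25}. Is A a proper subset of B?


A ⊂ B requires: A ⊆ B AND A ≠ B.
A ⊆ B? No
A ⊄ B, so A is not a proper subset.

No, A is not a proper subset of B


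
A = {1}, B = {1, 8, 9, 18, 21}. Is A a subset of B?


A ⊆ B means every element of A is in B.
All elements of A are in B.
So A ⊆ B.

Yes, A ⊆ B


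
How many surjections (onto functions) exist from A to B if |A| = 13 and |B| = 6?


n = |A| = 13, k = |B| = 6. Surjections via inclusion-exclusion:
S(n,k) = Σ(-1)^i × C(k,i) × (k-i)^n, i=0 to k
i=0: (-1)^0×C(6,0)×6^13 = 13060694016
i=1: (-1)^1×C(6,1)×5^13 = -7324218750
i=2: (-1)^2×C(6,2)×4^13 = 1006632960
i=3: (-1)^3×C(6,3)×3^13 = -31886460
i=4: (-1)^4×C(6,4)×2^13 = 122880
i=5: (-1)^5×C(6,5)×1^13 = -6
i=6: (-1)^6×C(6,6)×0^13 = 0
Total = 6711344640

Number of surjections = 6711344640


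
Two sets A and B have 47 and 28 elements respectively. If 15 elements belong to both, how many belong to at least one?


|A ∪ B| = |A| + |B| - |A ∩ B|
= 47 + 28 - 15
= 60

|A ∪ B| = 60


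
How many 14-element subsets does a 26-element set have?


C(n,k) = n! / (k!(n-k)!)
C(26,14) = 26! / (14!12!)
= 9657700

C(26,14) = 9657700


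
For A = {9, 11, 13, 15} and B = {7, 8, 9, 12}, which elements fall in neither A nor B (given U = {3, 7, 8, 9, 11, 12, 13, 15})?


A = {9, 11, 13, 15}
B = {7, 8, 9, 12}
Region: in neither A nor B (given U = {3, 7, 8, 9, 11, 12, 13, 15})
Elements: {3}

Elements in neither A nor B (given U = {3, 7, 8, 9, 11, 12, 13, 15}): {3}


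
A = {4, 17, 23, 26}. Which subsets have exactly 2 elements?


|A| = 4, so A has C(4,2) = 6 subsets of size 2.
Enumerate by choosing 2 elements from A at a time:
{4, 17}, {4, 23}, {4, 26}, {17, 23}, {17, 26}, {23, 26}

2-element subsets (6 total): {4, 17}, {4, 23}, {4, 26}, {17, 23}, {17, 26}, {23, 26}


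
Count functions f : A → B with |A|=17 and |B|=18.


Each of |A| = 17 inputs maps to any of |B| = 18 outputs.
# functions = |B|^|A| = 18^17
= 2185911559738696531968

Number of functions = 2185911559738696531968


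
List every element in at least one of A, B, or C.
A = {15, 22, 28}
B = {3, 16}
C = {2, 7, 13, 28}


A ∪ B = {3, 15, 16, 22, 28}
(A ∪ B) ∪ C = {2, 3, 7, 13, 15, 16, 22, 28}

A ∪ B ∪ C = {2, 3, 7, 13, 15, 16, 22, 28}


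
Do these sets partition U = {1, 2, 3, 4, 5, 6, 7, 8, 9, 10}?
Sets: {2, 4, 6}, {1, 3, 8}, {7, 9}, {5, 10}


A partition requires: (1) non-empty parts, (2) pairwise disjoint, (3) union = U
Parts: {2, 4, 6}, {1, 3, 8}, {7, 9}, {5, 10}
Union of parts: {1, 2, 3, 4, 5, 6, 7, 8, 9, 10}
U = {1, 2, 3, 4, 5, 6, 7, 8, 9, 10}
All non-empty? True
Pairwise disjoint? True
Covers U? True

Yes, valid partition


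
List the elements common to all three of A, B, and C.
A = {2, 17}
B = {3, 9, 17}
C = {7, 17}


A ∩ B = {17}
(A ∩ B) ∩ C = {17}

A ∩ B ∩ C = {17}


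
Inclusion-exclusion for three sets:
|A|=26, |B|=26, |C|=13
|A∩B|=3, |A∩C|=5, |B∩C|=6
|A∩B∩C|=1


|A∪B∪C| = |A|+|B|+|C| - |A∩B|-|A∩C|-|B∩C| + |A∩B∩C|
= 26+26+13 - 3-5-6 + 1
= 65 - 14 + 1
= 52

|A ∪ B ∪ C| = 52


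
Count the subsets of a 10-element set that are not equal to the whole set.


Total subsets = 2^n = 2^10 = 1024
Proper subsets exclude the set itself: 2^n - 1
= 1024 - 1
= 1023

Number of proper subsets = 1023


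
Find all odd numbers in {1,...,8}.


Checking each candidate:
Condition: odd numbers in {1,...,8}
Result = {1, 3, 5, 7}

{1, 3, 5, 7}


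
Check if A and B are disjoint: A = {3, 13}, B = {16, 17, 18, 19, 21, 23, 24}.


Disjoint means A ∩ B = ∅.
A ∩ B = ∅
A ∩ B = ∅, so A and B are disjoint.

Yes, A and B are disjoint


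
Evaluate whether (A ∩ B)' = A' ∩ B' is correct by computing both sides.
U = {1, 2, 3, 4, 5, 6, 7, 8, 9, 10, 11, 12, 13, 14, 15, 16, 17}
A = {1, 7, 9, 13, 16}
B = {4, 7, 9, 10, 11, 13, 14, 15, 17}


LHS: A ∩ B = {7, 9, 13}
(A ∩ B)' = U \ (A ∩ B) = {1, 2, 3, 4, 5, 6, 8, 10, 11, 12, 14, 15, 16, 17}
A' = {2, 3, 4, 5, 6, 8, 10, 11, 12, 14, 15, 17}, B' = {1, 2, 3, 5, 6, 8, 12, 16}
Claimed RHS: A' ∩ B' = {2, 3, 5, 6, 8, 12}
Identity is INVALID: LHS = {1, 2, 3, 4, 5, 6, 8, 10, 11, 12, 14, 15, 16, 17} but the RHS claimed here equals {2, 3, 5, 6, 8, 12}. The correct form is (A ∩ B)' = A' ∪ B'.

Identity is invalid: (A ∩ B)' = {1, 2, 3, 4, 5, 6, 8, 10, 11, 12, 14, 15, 16, 17} but A' ∩ B' = {2, 3, 5, 6, 8, 12}. The correct De Morgan law is (A ∩ B)' = A' ∪ B'.


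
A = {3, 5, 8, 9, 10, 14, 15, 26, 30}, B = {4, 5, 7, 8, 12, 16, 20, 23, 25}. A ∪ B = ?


A ∪ B = all elements in A or B (or both)
A = {3, 5, 8, 9, 10, 14, 15, 26, 30}
B = {4, 5, 7, 8, 12, 16, 20, 23, 25}
A ∪ B = {3, 4, 5, 7, 8, 9, 10, 12, 14, 15, 16, 20, 23, 25, 26, 30}

A ∪ B = {3, 4, 5, 7, 8, 9, 10, 12, 14, 15, 16, 20, 23, 25, 26, 30}


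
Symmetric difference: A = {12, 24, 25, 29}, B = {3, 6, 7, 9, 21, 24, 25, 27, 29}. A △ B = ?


A △ B = (A \ B) ∪ (B \ A) = elements in exactly one of A or B
A \ B = {12}
B \ A = {3, 6, 7, 9, 21, 27}
A △ B = {3, 6, 7, 9, 12, 21, 27}

A △ B = {3, 6, 7, 9, 12, 21, 27}


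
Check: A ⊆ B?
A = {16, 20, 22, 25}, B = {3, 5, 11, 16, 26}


A ⊆ B means every element of A is in B.
Elements in A not in B: {20, 22, 25}
So A ⊄ B.

No, A ⊄ B


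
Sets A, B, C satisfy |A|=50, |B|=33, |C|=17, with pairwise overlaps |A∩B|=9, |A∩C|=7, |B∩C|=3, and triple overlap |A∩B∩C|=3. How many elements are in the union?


|A∪B∪C| = |A|+|B|+|C| - |A∩B|-|A∩C|-|B∩C| + |A∩B∩C|
= 50+33+17 - 9-7-3 + 3
= 100 - 19 + 3
= 84

|A ∪ B ∪ C| = 84


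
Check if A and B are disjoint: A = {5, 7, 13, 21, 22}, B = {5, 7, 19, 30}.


Disjoint means A ∩ B = ∅.
A ∩ B = {5, 7}
A ∩ B ≠ ∅, so A and B are NOT disjoint.

No, A and B are not disjoint (A ∩ B = {5, 7})


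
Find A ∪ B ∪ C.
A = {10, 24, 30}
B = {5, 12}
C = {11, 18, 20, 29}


A ∪ B = {5, 10, 12, 24, 30}
(A ∪ B) ∪ C = {5, 10, 11, 12, 18, 20, 24, 29, 30}

A ∪ B ∪ C = {5, 10, 11, 12, 18, 20, 24, 29, 30}


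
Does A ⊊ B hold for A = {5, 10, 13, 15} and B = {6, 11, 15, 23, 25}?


A ⊂ B requires: A ⊆ B AND A ≠ B.
A ⊆ B? No
A ⊄ B, so A is not a proper subset.

No, A is not a proper subset of B


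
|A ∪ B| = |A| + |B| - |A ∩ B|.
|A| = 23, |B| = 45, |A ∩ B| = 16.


|A ∪ B| = |A| + |B| - |A ∩ B|
= 23 + 45 - 16
= 52

|A ∪ B| = 52


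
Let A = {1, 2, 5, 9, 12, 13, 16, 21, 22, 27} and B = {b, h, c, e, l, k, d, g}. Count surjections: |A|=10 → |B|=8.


n = |A| = 10, k = |B| = 8. Surjections via inclusion-exclusion:
S(n,k) = Σ(-1)^i × C(k,i) × (k-i)^n, i=0 to k
i=0: (-1)^0×C(8,0)×8^10 = 1073741824
i=1: (-1)^1×C(8,1)×7^10 = -2259801992
i=2: (-1)^2×C(8,2)×6^10 = 1693052928
i=3: (-1)^3×C(8,3)×5^10 = -546875000
i=4: (-1)^4×C(8,4)×4^10 = 73400320
i=5: (-1)^5×C(8,5)×3^10 = -3306744
i=6: (-1)^6×C(8,6)×2^10 = 28672
i=7: (-1)^7×C(8,7)×1^10 = -8
i=8: (-1)^8×C(8,8)×0^10 = 0
Total = 30240000

Number of surjections = 30240000


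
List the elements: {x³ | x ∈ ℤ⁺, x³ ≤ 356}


Checking each candidate:
Condition: positive perfect cubes ≤ 356
Result = {1, 8, 27, 64, 125, 216, 343}

{1, 8, 27, 64, 125, 216, 343}


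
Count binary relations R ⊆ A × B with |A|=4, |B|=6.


A relation from A to B is any subset of A × B.
|A × B| = 4 × 6 = 24
# relations = 2^|A × B| = 2^24 = 16777216

Number of relations = 16777216


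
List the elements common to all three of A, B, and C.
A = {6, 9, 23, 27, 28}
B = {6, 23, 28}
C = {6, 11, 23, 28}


A ∩ B = {6, 23, 28}
(A ∩ B) ∩ C = {6, 23, 28}

A ∩ B ∩ C = {6, 23, 28}


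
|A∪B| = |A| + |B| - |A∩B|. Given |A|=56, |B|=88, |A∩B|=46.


|A ∪ B| = |A| + |B| - |A ∩ B|
= 56 + 88 - 46
= 98

|A ∪ B| = 98


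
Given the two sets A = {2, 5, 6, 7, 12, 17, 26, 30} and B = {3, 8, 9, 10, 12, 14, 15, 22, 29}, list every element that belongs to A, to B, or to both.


A ∪ B = all elements in A or B (or both)
A = {2, 5, 6, 7, 12, 17, 26, 30}
B = {3, 8, 9, 10, 12, 14, 15, 22, 29}
A ∪ B = {2, 3, 5, 6, 7, 8, 9, 10, 12, 14, 15, 17, 22, 26, 29, 30}

A ∪ B = {2, 3, 5, 6, 7, 8, 9, 10, 12, 14, 15, 17, 22, 26, 29, 30}


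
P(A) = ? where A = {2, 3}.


|A| = 2, so |P(A)| = 2^2 = 4
Enumerate subsets by cardinality (0 to 2):
∅, {2}, {3}, {2, 3}

P(A) has 4 subsets: ∅, {2}, {3}, {2, 3}


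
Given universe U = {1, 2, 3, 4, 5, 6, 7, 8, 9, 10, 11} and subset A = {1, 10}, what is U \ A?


Aᶜ = U \ A = elements in U but not in A
U = {1, 2, 3, 4, 5, 6, 7, 8, 9, 10, 11}
A = {1, 10}
Aᶜ = {2, 3, 4, 5, 6, 7, 8, 9, 11}

Aᶜ = {2, 3, 4, 5, 6, 7, 8, 9, 11}


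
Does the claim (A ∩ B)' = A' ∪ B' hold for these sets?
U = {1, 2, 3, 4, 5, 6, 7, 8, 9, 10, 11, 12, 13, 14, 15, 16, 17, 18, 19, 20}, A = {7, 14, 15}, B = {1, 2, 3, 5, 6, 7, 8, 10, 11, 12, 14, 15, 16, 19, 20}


LHS: A ∩ B = {7, 14, 15}
(A ∩ B)' = U \ (A ∩ B) = {1, 2, 3, 4, 5, 6, 8, 9, 10, 11, 12, 13, 16, 17, 18, 19, 20}
A' = {1, 2, 3, 4, 5, 6, 8, 9, 10, 11, 12, 13, 16, 17, 18, 19, 20}, B' = {4, 9, 13, 17, 18}
Claimed RHS: A' ∪ B' = {1, 2, 3, 4, 5, 6, 8, 9, 10, 11, 12, 13, 16, 17, 18, 19, 20}
Identity is VALID: LHS = RHS = {1, 2, 3, 4, 5, 6, 8, 9, 10, 11, 12, 13, 16, 17, 18, 19, 20} ✓

Identity is valid. (A ∩ B)' = A' ∪ B' = {1, 2, 3, 4, 5, 6, 8, 9, 10, 11, 12, 13, 16, 17, 18, 19, 20}


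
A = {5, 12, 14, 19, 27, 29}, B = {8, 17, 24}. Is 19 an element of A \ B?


A = {5, 12, 14, 19, 27, 29}, B = {8, 17, 24}
A \ B = elements in A but not in B
A \ B = {5, 12, 14, 19, 27, 29}
Checking if 19 ∈ A \ B
19 is in A \ B → True

19 ∈ A \ B


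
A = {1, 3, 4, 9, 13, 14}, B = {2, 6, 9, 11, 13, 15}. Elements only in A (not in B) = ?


A = {1, 3, 4, 9, 13, 14}
B = {2, 6, 9, 11, 13, 15}
Region: only in A (not in B)
Elements: {1, 3, 4, 14}

Elements only in A (not in B): {1, 3, 4, 14}


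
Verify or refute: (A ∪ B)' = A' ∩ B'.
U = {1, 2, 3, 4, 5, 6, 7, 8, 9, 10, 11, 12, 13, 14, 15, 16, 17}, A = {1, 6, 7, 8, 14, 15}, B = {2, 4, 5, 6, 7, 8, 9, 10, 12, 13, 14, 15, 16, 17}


LHS: A ∪ B = {1, 2, 4, 5, 6, 7, 8, 9, 10, 12, 13, 14, 15, 16, 17}
(A ∪ B)' = U \ (A ∪ B) = {3, 11}
A' = {2, 3, 4, 5, 9, 10, 11, 12, 13, 16, 17}, B' = {1, 3, 11}
Claimed RHS: A' ∩ B' = {3, 11}
Identity is VALID: LHS = RHS = {3, 11} ✓

Identity is valid. (A ∪ B)' = A' ∩ B' = {3, 11}


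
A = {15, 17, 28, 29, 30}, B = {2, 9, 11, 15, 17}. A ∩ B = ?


A ∩ B = elements in both A and B
A = {15, 17, 28, 29, 30}
B = {2, 9, 11, 15, 17}
A ∩ B = {15, 17}

A ∩ B = {15, 17}


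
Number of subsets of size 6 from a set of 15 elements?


C(n,k) = n! / (k!(n-k)!)
C(15,6) = 15! / (6!9!)
= 5005

C(15,6) = 5005


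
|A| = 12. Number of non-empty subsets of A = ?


Total subsets = 2^n = 2^12 = 4096
Non-empty subsets exclude the empty set: 2^n - 1
= 4096 - 1
= 4095

Number of non-empty subsets = 4095


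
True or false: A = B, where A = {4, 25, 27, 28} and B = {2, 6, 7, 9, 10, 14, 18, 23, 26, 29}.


Two sets are equal iff they have exactly the same elements.
A = {4, 25, 27, 28}
B = {2, 6, 7, 9, 10, 14, 18, 23, 26, 29}
Differences: {2, 4, 6, 7, 9, 10, 14, 18, 23, 25, 26, 27, 28, 29}
A ≠ B

No, A ≠ B


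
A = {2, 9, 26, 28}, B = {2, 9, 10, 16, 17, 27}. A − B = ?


A \ B = elements in A but not in B
A = {2, 9, 26, 28}
B = {2, 9, 10, 16, 17, 27}
Remove from A any elements in B
A \ B = {26, 28}

A \ B = {26, 28}


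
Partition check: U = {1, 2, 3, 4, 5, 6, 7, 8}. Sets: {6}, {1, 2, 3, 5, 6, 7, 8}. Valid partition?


A partition requires: (1) non-empty parts, (2) pairwise disjoint, (3) union = U
Parts: {6}, {1, 2, 3, 5, 6, 7, 8}
Union of parts: {1, 2, 3, 5, 6, 7, 8}
U = {1, 2, 3, 4, 5, 6, 7, 8}
All non-empty? True
Pairwise disjoint? False
Covers U? False

No, not a valid partition


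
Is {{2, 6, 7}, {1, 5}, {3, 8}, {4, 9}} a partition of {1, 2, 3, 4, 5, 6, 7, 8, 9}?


A partition requires: (1) non-empty parts, (2) pairwise disjoint, (3) union = U
Parts: {2, 6, 7}, {1, 5}, {3, 8}, {4, 9}
Union of parts: {1, 2, 3, 4, 5, 6, 7, 8, 9}
U = {1, 2, 3, 4, 5, 6, 7, 8, 9}
All non-empty? True
Pairwise disjoint? True
Covers U? True

Yes, valid partition


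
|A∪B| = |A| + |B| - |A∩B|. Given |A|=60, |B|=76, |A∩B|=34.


|A ∪ B| = |A| + |B| - |A ∩ B|
= 60 + 76 - 34
= 102

|A ∪ B| = 102


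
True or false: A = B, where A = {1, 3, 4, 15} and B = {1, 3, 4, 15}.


Two sets are equal iff they have exactly the same elements.
A = {1, 3, 4, 15}
B = {1, 3, 4, 15}
Same elements → A = B

Yes, A = B


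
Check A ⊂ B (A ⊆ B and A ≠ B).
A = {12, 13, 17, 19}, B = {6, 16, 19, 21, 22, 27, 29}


A ⊂ B requires: A ⊆ B AND A ≠ B.
A ⊆ B? No
A ⊄ B, so A is not a proper subset.

No, A is not a proper subset of B


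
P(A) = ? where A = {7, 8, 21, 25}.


|A| = 4, so |P(A)| = 2^4 = 16
Enumerate subsets by cardinality (0 to 4):
∅, {7}, {8}, {21}, {25}, {7, 8}, {7, 21}, {7, 25}, {8, 21}, {8, 25}, {21, 25}, {7, 8, 21}, {7, 8, 25}, {7, 21, 25}, {8, 21, 25}, {7, 8, 21, 25}

P(A) has 16 subsets: ∅, {7}, {8}, {21}, {25}, {7, 8}, {7, 21}, {7, 25}, {8, 21}, {8, 25}, {21, 25}, {7, 8, 21}, {7, 8, 25}, {7, 21, 25}, {8, 21, 25}, {7, 8, 21, 25}


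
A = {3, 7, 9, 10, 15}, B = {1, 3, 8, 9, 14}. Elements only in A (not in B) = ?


A = {3, 7, 9, 10, 15}
B = {1, 3, 8, 9, 14}
Region: only in A (not in B)
Elements: {7, 10, 15}

Elements only in A (not in B): {7, 10, 15}


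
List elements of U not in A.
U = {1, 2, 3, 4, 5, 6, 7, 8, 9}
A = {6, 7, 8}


Aᶜ = U \ A = elements in U but not in A
U = {1, 2, 3, 4, 5, 6, 7, 8, 9}
A = {6, 7, 8}
Aᶜ = {1, 2, 3, 4, 5, 9}

Aᶜ = {1, 2, 3, 4, 5, 9}


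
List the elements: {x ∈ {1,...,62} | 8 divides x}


Checking each candidate:
Condition: multiples of 8 in {1,...,62}
Result = {8, 16, 24, 32, 40, 48, 56}

{8, 16, 24, 32, 40, 48, 56}


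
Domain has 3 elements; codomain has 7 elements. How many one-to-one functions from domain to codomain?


An injection sends each of |A| = 3 inputs to a distinct output in B.
# injections = |B|·(|B|-1)·…·(|B|-|A|+1) = 7! / (7 - 3)!
= 7 × 6 × 5
= 210

Number of injections = 210


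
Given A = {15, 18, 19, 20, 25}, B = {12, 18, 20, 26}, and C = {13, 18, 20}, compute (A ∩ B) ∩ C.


A ∩ B = {18, 20}
(A ∩ B) ∩ C = {18, 20}

A ∩ B ∩ C = {18, 20}


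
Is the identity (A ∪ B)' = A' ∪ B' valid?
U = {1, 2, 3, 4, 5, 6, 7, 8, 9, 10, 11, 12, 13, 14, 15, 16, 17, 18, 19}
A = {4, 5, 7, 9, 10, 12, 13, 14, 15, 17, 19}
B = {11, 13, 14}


LHS: A ∪ B = {4, 5, 7, 9, 10, 11, 12, 13, 14, 15, 17, 19}
(A ∪ B)' = U \ (A ∪ B) = {1, 2, 3, 6, 8, 16, 18}
A' = {1, 2, 3, 6, 8, 11, 16, 18}, B' = {1, 2, 3, 4, 5, 6, 7, 8, 9, 10, 12, 15, 16, 17, 18, 19}
Claimed RHS: A' ∪ B' = {1, 2, 3, 4, 5, 6, 7, 8, 9, 10, 11, 12, 15, 16, 17, 18, 19}
Identity is INVALID: LHS = {1, 2, 3, 6, 8, 16, 18} but the RHS claimed here equals {1, 2, 3, 4, 5, 6, 7, 8, 9, 10, 11, 12, 15, 16, 17, 18, 19}. The correct form is (A ∪ B)' = A' ∩ B'.

Identity is invalid: (A ∪ B)' = {1, 2, 3, 6, 8, 16, 18} but A' ∪ B' = {1, 2, 3, 4, 5, 6, 7, 8, 9, 10, 11, 12, 15, 16, 17, 18, 19}. The correct De Morgan law is (A ∪ B)' = A' ∩ B'.


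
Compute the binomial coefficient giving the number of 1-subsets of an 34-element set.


C(n,k) = n! / (k!(n-k)!)
C(34,1) = 34! / (1!33!)
= 34

C(34,1) = 34


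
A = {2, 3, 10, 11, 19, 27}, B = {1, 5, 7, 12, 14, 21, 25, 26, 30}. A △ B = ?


A △ B = (A \ B) ∪ (B \ A) = elements in exactly one of A or B
A \ B = {2, 3, 10, 11, 19, 27}
B \ A = {1, 5, 7, 12, 14, 21, 25, 26, 30}
A △ B = {1, 2, 3, 5, 7, 10, 11, 12, 14, 19, 21, 25, 26, 27, 30}

A △ B = {1, 2, 3, 5, 7, 10, 11, 12, 14, 19, 21, 25, 26, 27, 30}


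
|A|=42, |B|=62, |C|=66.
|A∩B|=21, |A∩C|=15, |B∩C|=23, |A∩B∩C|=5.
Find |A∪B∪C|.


|A∪B∪C| = |A|+|B|+|C| - |A∩B|-|A∩C|-|B∩C| + |A∩B∩C|
= 42+62+66 - 21-15-23 + 5
= 170 - 59 + 5
= 116

|A ∪ B ∪ C| = 116


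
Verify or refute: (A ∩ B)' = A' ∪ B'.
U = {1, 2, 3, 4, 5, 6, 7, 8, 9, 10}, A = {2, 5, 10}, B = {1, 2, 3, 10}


LHS: A ∩ B = {2, 10}
(A ∩ B)' = U \ (A ∩ B) = {1, 3, 4, 5, 6, 7, 8, 9}
A' = {1, 3, 4, 6, 7, 8, 9}, B' = {4, 5, 6, 7, 8, 9}
Claimed RHS: A' ∪ B' = {1, 3, 4, 5, 6, 7, 8, 9}
Identity is VALID: LHS = RHS = {1, 3, 4, 5, 6, 7, 8, 9} ✓

Identity is valid. (A ∩ B)' = A' ∪ B' = {1, 3, 4, 5, 6, 7, 8, 9}


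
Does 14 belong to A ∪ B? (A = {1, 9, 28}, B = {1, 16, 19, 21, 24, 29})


A = {1, 9, 28}, B = {1, 16, 19, 21, 24, 29}
A ∪ B = all elements in A or B
A ∪ B = {1, 9, 16, 19, 21, 24, 28, 29}
Checking if 14 ∈ A ∪ B
14 is not in A ∪ B → False

14 ∉ A ∪ B


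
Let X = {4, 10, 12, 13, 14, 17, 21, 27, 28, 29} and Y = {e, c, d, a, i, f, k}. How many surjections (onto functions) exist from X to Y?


n = |X| = 10, k = |Y| = 7. Surjections via inclusion-exclusion:
S(n,k) = Σ(-1)^i × C(k,i) × (k-i)^n, i=0 to k
i=0: (-1)^0×C(7,0)×7^10 = 282475249
i=1: (-1)^1×C(7,1)×6^10 = -423263232
i=2: (-1)^2×C(7,2)×5^10 = 205078125
i=3: (-1)^3×C(7,3)×4^10 = -36700160
i=4: (-1)^4×C(7,4)×3^10 = 2066715
i=5: (-1)^5×C(7,5)×2^10 = -21504
i=6: (-1)^6×C(7,6)×1^10 = 7
i=7: (-1)^7×C(7,7)×0^10 = 0
Total = 29635200

Number of surjections = 29635200


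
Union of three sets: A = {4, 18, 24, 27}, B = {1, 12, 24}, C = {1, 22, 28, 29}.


A ∪ B = {1, 4, 12, 18, 24, 27}
(A ∪ B) ∪ C = {1, 4, 12, 18, 22, 24, 27, 28, 29}

A ∪ B ∪ C = {1, 4, 12, 18, 22, 24, 27, 28, 29}


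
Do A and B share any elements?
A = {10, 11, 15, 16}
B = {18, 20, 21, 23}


Disjoint means A ∩ B = ∅.
A ∩ B = ∅
A ∩ B = ∅, so A and B are disjoint.

No — A and B share no elements (A ∩ B = ∅), so they are disjoint


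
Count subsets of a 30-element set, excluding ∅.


Total subsets = 2^n = 2^30 = 1073741824
Non-empty subsets exclude the empty set: 2^n - 1
= 1073741824 - 1
= 1073741823

Number of non-empty subsets = 1073741823


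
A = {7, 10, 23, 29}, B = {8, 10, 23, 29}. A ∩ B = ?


A ∩ B = elements in both A and B
A = {7, 10, 23, 29}
B = {8, 10, 23, 29}
A ∩ B = {10, 23, 29}

A ∩ B = {10, 23, 29}


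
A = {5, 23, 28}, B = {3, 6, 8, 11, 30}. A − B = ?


A \ B = elements in A but not in B
A = {5, 23, 28}
B = {3, 6, 8, 11, 30}
Remove from A any elements in B
A \ B = {5, 23, 28}

A \ B = {5, 23, 28}


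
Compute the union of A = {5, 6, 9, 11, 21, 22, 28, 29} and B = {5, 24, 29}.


A ∪ B = all elements in A or B (or both)
A = {5, 6, 9, 11, 21, 22, 28, 29}
B = {5, 24, 29}
A ∪ B = {5, 6, 9, 11, 21, 22, 24, 28, 29}

A ∪ B = {5, 6, 9, 11, 21, 22, 24, 28, 29}


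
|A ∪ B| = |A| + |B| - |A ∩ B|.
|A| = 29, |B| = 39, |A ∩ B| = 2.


|A ∪ B| = |A| + |B| - |A ∩ B|
= 29 + 39 - 2
= 66

|A ∪ B| = 66


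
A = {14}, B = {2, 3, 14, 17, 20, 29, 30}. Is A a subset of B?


A ⊆ B means every element of A is in B.
All elements of A are in B.
So A ⊆ B.

Yes, A ⊆ B


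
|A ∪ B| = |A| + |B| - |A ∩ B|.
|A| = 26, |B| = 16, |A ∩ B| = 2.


|A ∪ B| = |A| + |B| - |A ∩ B|
= 26 + 16 - 2
= 40

|A ∪ B| = 40


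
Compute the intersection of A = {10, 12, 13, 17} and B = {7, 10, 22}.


A ∩ B = elements in both A and B
A = {10, 12, 13, 17}
B = {7, 10, 22}
A ∩ B = {10}

A ∩ B = {10}


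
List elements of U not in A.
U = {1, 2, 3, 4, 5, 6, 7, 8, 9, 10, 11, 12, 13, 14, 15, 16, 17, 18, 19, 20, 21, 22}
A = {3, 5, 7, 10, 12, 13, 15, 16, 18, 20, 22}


Aᶜ = U \ A = elements in U but not in A
U = {1, 2, 3, 4, 5, 6, 7, 8, 9, 10, 11, 12, 13, 14, 15, 16, 17, 18, 19, 20, 21, 22}
A = {3, 5, 7, 10, 12, 13, 15, 16, 18, 20, 22}
Aᶜ = {1, 2, 4, 6, 8, 9, 11, 14, 17, 19, 21}

Aᶜ = {1, 2, 4, 6, 8, 9, 11, 14, 17, 19, 21}


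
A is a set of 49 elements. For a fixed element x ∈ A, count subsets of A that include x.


Subsets of A containing x correspond to subsets of A \ {x}, which has 48 elements.
Count = 2^(n-1) = 2^48
= 281474976710656

Number of subsets containing x = 281474976710656


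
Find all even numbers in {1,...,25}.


Checking each candidate:
Condition: even numbers in {1,...,25}
Result = {2, 4, 6, 8, 10, 12, 14, 16, 18, 20, 22, 24}

{2, 4, 6, 8, 10, 12, 14, 16, 18, 20, 22, 24}


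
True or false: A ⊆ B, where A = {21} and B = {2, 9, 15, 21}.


A ⊆ B means every element of A is in B.
All elements of A are in B.
So A ⊆ B.

Yes, A ⊆ B


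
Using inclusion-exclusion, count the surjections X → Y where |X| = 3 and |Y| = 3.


n = |X| = 3, k = |Y| = 3. Surjections via inclusion-exclusion:
S(n,k) = Σ(-1)^i × C(k,i) × (k-i)^n, i=0 to k
i=0: (-1)^0×C(3,0)×3^3 = 27
i=1: (-1)^1×C(3,1)×2^3 = -24
i=2: (-1)^2×C(3,2)×1^3 = 3
i=3: (-1)^3×C(3,3)×0^3 = 0
Total = 6

Number of surjections = 6


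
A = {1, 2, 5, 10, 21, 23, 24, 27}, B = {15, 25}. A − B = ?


A \ B = elements in A but not in B
A = {1, 2, 5, 10, 21, 23, 24, 27}
B = {15, 25}
Remove from A any elements in B
A \ B = {1, 2, 5, 10, 21, 23, 24, 27}

A \ B = {1, 2, 5, 10, 21, 23, 24, 27}


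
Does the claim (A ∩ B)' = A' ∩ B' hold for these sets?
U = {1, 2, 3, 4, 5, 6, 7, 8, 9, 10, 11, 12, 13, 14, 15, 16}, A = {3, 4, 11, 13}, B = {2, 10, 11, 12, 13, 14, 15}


LHS: A ∩ B = {11, 13}
(A ∩ B)' = U \ (A ∩ B) = {1, 2, 3, 4, 5, 6, 7, 8, 9, 10, 12, 14, 15, 16}
A' = {1, 2, 5, 6, 7, 8, 9, 10, 12, 14, 15, 16}, B' = {1, 3, 4, 5, 6, 7, 8, 9, 16}
Claimed RHS: A' ∩ B' = {1, 5, 6, 7, 8, 9, 16}
Identity is INVALID: LHS = {1, 2, 3, 4, 5, 6, 7, 8, 9, 10, 12, 14, 15, 16} but the RHS claimed here equals {1, 5, 6, 7, 8, 9, 16}. The correct form is (A ∩ B)' = A' ∪ B'.

Identity is invalid: (A ∩ B)' = {1, 2, 3, 4, 5, 6, 7, 8, 9, 10, 12, 14, 15, 16} but A' ∩ B' = {1, 5, 6, 7, 8, 9, 16}. The correct De Morgan law is (A ∩ B)' = A' ∪ B'.


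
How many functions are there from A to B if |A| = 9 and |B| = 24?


Each of |A| = 9 inputs maps to any of |B| = 24 outputs.
# functions = |B|^|A| = 24^9
= 2641807540224

Number of functions = 2641807540224


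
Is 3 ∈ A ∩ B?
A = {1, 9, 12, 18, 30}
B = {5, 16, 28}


A = {1, 9, 12, 18, 30}, B = {5, 16, 28}
A ∩ B = elements in both A and B
A ∩ B = ∅
Checking if 3 ∈ A ∩ B
3 is not in A ∩ B → False

3 ∉ A ∩ B


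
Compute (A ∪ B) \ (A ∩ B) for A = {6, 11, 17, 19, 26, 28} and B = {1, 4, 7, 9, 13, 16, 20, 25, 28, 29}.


A △ B = (A \ B) ∪ (B \ A) = elements in exactly one of A or B
A \ B = {6, 11, 17, 19, 26}
B \ A = {1, 4, 7, 9, 13, 16, 20, 25, 29}
A △ B = {1, 4, 6, 7, 9, 11, 13, 16, 17, 19, 20, 25, 26, 29}

A △ B = {1, 4, 6, 7, 9, 11, 13, 16, 17, 19, 20, 25, 26, 29}


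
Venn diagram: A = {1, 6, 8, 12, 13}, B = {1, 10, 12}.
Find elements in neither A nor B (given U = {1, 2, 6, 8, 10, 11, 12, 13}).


A = {1, 6, 8, 12, 13}
B = {1, 10, 12}
Region: in neither A nor B (given U = {1, 2, 6, 8, 10, 11, 12, 13})
Elements: {2, 11}

Elements in neither A nor B (given U = {1, 2, 6, 8, 10, 11, 12, 13}): {2, 11}


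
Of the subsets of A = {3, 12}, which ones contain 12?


A subset of A contains 12 iff the remaining 1 elements form any subset of A \ {12}.
Count: 2^(n-1) = 2^1 = 2
Subsets containing 12: {12}, {3, 12}

Subsets containing 12 (2 total): {12}, {3, 12}


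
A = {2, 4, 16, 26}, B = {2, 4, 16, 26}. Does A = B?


Two sets are equal iff they have exactly the same elements.
A = {2, 4, 16, 26}
B = {2, 4, 16, 26}
Same elements → A = B

Yes, A = B


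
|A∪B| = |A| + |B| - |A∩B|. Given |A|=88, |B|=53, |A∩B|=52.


|A ∪ B| = |A| + |B| - |A ∩ B|
= 88 + 53 - 52
= 89

|A ∪ B| = 89


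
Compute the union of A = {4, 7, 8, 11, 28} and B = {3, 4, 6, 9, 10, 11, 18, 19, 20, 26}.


A ∪ B = all elements in A or B (or both)
A = {4, 7, 8, 11, 28}
B = {3, 4, 6, 9, 10, 11, 18, 19, 20, 26}
A ∪ B = {3, 4, 6, 7, 8, 9, 10, 11, 18, 19, 20, 26, 28}

A ∪ B = {3, 4, 6, 7, 8, 9, 10, 11, 18, 19, 20, 26, 28}


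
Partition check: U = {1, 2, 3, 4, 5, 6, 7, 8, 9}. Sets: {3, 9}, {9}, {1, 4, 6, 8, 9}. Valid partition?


A partition requires: (1) non-empty parts, (2) pairwise disjoint, (3) union = U
Parts: {3, 9}, {9}, {1, 4, 6, 8, 9}
Union of parts: {1, 3, 4, 6, 8, 9}
U = {1, 2, 3, 4, 5, 6, 7, 8, 9}
All non-empty? True
Pairwise disjoint? False
Covers U? False

No, not a valid partition


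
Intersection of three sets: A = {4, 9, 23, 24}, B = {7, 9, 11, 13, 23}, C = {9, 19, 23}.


A ∩ B = {9, 23}
(A ∩ B) ∩ C = {9, 23}

A ∩ B ∩ C = {9, 23}


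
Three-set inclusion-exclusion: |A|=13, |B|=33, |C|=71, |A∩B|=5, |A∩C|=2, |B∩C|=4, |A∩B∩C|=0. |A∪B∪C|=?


|A∪B∪C| = |A|+|B|+|C| - |A∩B|-|A∩C|-|B∩C| + |A∩B∩C|
= 13+33+71 - 5-2-4 + 0
= 117 - 11 + 0
= 106

|A ∪ B ∪ C| = 106


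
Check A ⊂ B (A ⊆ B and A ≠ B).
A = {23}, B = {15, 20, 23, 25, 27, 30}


A ⊂ B requires: A ⊆ B AND A ≠ B.
A ⊆ B? Yes
A = B? No
A ⊂ B: Yes (A is a proper subset of B)

Yes, A ⊂ B


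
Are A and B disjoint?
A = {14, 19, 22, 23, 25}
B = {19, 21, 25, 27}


Disjoint means A ∩ B = ∅.
A ∩ B = {19, 25}
A ∩ B ≠ ∅, so A and B are NOT disjoint.

No, A and B are not disjoint (A ∩ B = {19, 25})


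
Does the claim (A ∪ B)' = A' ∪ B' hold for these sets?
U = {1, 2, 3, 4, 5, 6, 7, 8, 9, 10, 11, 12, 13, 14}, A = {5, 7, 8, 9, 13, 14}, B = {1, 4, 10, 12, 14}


LHS: A ∪ B = {1, 4, 5, 7, 8, 9, 10, 12, 13, 14}
(A ∪ B)' = U \ (A ∪ B) = {2, 3, 6, 11}
A' = {1, 2, 3, 4, 6, 10, 11, 12}, B' = {2, 3, 5, 6, 7, 8, 9, 11, 13}
Claimed RHS: A' ∪ B' = {1, 2, 3, 4, 5, 6, 7, 8, 9, 10, 11, 12, 13}
Identity is INVALID: LHS = {2, 3, 6, 11} but the RHS claimed here equals {1, 2, 3, 4, 5, 6, 7, 8, 9, 10, 11, 12, 13}. The correct form is (A ∪ B)' = A' ∩ B'.

Identity is invalid: (A ∪ B)' = {2, 3, 6, 11} but A' ∪ B' = {1, 2, 3, 4, 5, 6, 7, 8, 9, 10, 11, 12, 13}. The correct De Morgan law is (A ∪ B)' = A' ∩ B'.


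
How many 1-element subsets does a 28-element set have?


C(n,k) = n! / (k!(n-k)!)
C(28,1) = 28! / (1!27!)
= 28

C(28,1) = 28


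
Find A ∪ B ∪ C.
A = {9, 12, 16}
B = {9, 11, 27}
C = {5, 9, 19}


A ∪ B = {9, 11, 12, 16, 27}
(A ∪ B) ∪ C = {5, 9, 11, 12, 16, 19, 27}

A ∪ B ∪ C = {5, 9, 11, 12, 16, 19, 27}


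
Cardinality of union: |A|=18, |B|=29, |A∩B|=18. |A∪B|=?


|A ∪ B| = |A| + |B| - |A ∩ B|
= 18 + 29 - 18
= 29

|A ∪ B| = 29


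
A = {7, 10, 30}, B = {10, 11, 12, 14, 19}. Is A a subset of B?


A ⊆ B means every element of A is in B.
Elements in A not in B: {7, 30}
So A ⊄ B.

No, A ⊄ B


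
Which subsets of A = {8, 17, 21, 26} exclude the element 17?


A subset of A that omits 17 is a subset of A \ {17}, so there are 2^(n-1) = 2^3 = 8 of them.
Subsets excluding 17: ∅, {8}, {21}, {26}, {8, 21}, {8, 26}, {21, 26}, {8, 21, 26}

Subsets excluding 17 (8 total): ∅, {8}, {21}, {26}, {8, 21}, {8, 26}, {21, 26}, {8, 21, 26}


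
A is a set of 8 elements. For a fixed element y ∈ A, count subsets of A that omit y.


Subsets of A avoiding y are subsets of A \ {y}, which has 7 elements.
Count = 2^(n-1) = 2^7
= 128

Number of subsets avoiding y = 128


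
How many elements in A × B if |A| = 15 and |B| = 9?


|A × B| = |A| × |B|
= 15 × 9
= 135

|A × B| = 135


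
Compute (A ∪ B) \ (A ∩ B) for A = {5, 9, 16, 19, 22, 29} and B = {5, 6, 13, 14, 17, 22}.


A △ B = (A \ B) ∪ (B \ A) = elements in exactly one of A or B
A \ B = {9, 16, 19, 29}
B \ A = {6, 13, 14, 17}
A △ B = {6, 9, 13, 14, 16, 17, 19, 29}

A △ B = {6, 9, 13, 14, 16, 17, 19, 29}


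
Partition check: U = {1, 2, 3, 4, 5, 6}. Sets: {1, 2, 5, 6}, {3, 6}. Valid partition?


A partition requires: (1) non-empty parts, (2) pairwise disjoint, (3) union = U
Parts: {1, 2, 5, 6}, {3, 6}
Union of parts: {1, 2, 3, 5, 6}
U = {1, 2, 3, 4, 5, 6}
All non-empty? True
Pairwise disjoint? False
Covers U? False

No, not a valid partition


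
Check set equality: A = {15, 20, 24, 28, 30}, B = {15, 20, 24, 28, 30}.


Two sets are equal iff they have exactly the same elements.
A = {15, 20, 24, 28, 30}
B = {15, 20, 24, 28, 30}
Same elements → A = B

Yes, A = B


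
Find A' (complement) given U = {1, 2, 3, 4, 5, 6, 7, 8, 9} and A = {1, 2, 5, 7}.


Aᶜ = U \ A = elements in U but not in A
U = {1, 2, 3, 4, 5, 6, 7, 8, 9}
A = {1, 2, 5, 7}
Aᶜ = {3, 4, 6, 8, 9}

Aᶜ = {3, 4, 6, 8, 9}


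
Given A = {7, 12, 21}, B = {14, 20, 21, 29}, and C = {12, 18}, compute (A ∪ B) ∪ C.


A ∪ B = {7, 12, 14, 20, 21, 29}
(A ∪ B) ∪ C = {7, 12, 14, 18, 20, 21, 29}

A ∪ B ∪ C = {7, 12, 14, 18, 20, 21, 29}


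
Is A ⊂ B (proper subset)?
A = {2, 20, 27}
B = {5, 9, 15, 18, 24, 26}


A ⊂ B requires: A ⊆ B AND A ≠ B.
A ⊆ B? No
A ⊄ B, so A is not a proper subset.

No, A is not a proper subset of B


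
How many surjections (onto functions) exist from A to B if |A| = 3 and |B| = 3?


n = |A| = 3, k = |B| = 3. Surjections via inclusion-exclusion:
S(n,k) = Σ(-1)^i × C(k,i) × (k-i)^n, i=0 to k
i=0: (-1)^0×C(3,0)×3^3 = 27
i=1: (-1)^1×C(3,1)×2^3 = -24
i=2: (-1)^2×C(3,2)×1^3 = 3
i=3: (-1)^3×C(3,3)×0^3 = 0
Total = 6

Number of surjections = 6


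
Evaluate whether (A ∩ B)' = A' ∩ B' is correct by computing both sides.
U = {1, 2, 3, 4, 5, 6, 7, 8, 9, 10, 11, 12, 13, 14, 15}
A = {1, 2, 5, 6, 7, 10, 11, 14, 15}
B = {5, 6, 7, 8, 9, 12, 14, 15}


LHS: A ∩ B = {5, 6, 7, 14, 15}
(A ∩ B)' = U \ (A ∩ B) = {1, 2, 3, 4, 8, 9, 10, 11, 12, 13}
A' = {3, 4, 8, 9, 12, 13}, B' = {1, 2, 3, 4, 10, 11, 13}
Claimed RHS: A' ∩ B' = {3, 4, 13}
Identity is INVALID: LHS = {1, 2, 3, 4, 8, 9, 10, 11, 12, 13} but the RHS claimed here equals {3, 4, 13}. The correct form is (A ∩ B)' = A' ∪ B'.

Identity is invalid: (A ∩ B)' = {1, 2, 3, 4, 8, 9, 10, 11, 12, 13} but A' ∩ B' = {3, 4, 13}. The correct De Morgan law is (A ∩ B)' = A' ∪ B'.


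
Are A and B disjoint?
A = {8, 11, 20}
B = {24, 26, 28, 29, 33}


Disjoint means A ∩ B = ∅.
A ∩ B = ∅
A ∩ B = ∅, so A and B are disjoint.

Yes, A and B are disjoint


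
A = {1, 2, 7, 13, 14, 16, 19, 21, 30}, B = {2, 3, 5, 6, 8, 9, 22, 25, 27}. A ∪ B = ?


A ∪ B = all elements in A or B (or both)
A = {1, 2, 7, 13, 14, 16, 19, 21, 30}
B = {2, 3, 5, 6, 8, 9, 22, 25, 27}
A ∪ B = {1, 2, 3, 5, 6, 7, 8, 9, 13, 14, 16, 19, 21, 22, 25, 27, 30}

A ∪ B = {1, 2, 3, 5, 6, 7, 8, 9, 13, 14, 16, 19, 21, 22, 25, 27, 30}
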